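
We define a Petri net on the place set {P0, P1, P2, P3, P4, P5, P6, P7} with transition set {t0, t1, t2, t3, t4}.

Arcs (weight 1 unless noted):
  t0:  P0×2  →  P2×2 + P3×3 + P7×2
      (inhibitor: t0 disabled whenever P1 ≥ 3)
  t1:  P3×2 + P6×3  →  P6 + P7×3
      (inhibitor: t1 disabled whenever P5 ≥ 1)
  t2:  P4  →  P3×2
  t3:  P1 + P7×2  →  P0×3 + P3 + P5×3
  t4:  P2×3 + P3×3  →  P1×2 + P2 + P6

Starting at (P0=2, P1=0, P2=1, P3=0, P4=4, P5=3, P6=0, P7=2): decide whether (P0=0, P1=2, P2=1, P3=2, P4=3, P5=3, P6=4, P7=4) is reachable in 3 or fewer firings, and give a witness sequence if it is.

depth 0: 1 marking
depth 1: 3 markings reached so far
depth 2: 6 markings reached so far
depth 3: 10 markings reached so far
target is not among the 10 markings reachable within 3 steps

NO — not reachable within 3 firings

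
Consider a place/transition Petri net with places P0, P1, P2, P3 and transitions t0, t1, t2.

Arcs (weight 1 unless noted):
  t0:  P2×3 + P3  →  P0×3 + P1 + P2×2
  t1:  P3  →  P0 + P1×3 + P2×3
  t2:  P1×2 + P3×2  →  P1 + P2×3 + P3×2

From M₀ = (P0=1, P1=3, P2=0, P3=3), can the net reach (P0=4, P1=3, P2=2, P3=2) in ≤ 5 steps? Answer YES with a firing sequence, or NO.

step 1: fire t2:  (P0=1, P1=3, P2=0, P3=3) → (P0=1, P1=2, P2=3, P3=3)
step 2: fire t0:  (P0=1, P1=2, P2=3, P3=3) → (P0=4, P1=3, P2=2, P3=2)

YES — reachable via ⟨t2, t0⟩ (2 firings)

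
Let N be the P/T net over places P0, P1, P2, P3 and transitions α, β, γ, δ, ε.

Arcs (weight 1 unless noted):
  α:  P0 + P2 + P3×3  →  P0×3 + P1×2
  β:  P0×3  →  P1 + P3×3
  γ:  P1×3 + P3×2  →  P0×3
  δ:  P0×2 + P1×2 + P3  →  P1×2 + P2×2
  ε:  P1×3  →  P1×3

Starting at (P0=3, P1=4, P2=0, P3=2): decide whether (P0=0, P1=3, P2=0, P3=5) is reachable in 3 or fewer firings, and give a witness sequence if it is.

depth 0: 1 marking
depth 1: 4 markings reached so far
depth 2: 5 markings reached so far
depth 3: 7 markings reached so far
target is not among the 7 markings reachable within 3 steps

NO — not reachable within 3 firings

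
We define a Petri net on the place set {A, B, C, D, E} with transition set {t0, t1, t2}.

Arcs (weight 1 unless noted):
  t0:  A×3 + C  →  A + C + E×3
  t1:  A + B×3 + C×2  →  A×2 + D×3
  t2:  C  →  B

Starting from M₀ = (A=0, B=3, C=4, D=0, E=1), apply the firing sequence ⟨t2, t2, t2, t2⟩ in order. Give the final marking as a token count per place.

step 1: fire t2:  (A=0, B=3, C=4, D=0, E=1) → (A=0, B=4, C=3, D=0, E=1)
step 2: fire t2:  (A=0, B=4, C=3, D=0, E=1) → (A=0, B=5, C=2, D=0, E=1)
step 3: fire t2:  (A=0, B=5, C=2, D=0, E=1) → (A=0, B=6, C=1, D=0, E=1)
step 4: fire t2:  (A=0, B=6, C=1, D=0, E=1) → (A=0, B=7, C=0, D=0, E=1)

(A=0, B=7, C=0, D=0, E=1)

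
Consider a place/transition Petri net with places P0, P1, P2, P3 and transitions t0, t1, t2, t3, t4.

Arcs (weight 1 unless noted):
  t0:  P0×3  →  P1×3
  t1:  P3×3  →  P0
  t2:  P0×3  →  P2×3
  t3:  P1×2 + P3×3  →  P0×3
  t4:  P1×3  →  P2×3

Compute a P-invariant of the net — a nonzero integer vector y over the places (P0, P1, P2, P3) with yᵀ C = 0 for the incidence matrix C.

y = (P0:3, P1:3, P2:3, P3:1)

Incidence matrix C (rows=places, cols=transitions):
       t0   t1   t2   t3   t4
   P0  -3    1   -3    3    0
   P1   3    0    0   -2   -3
   P2   0    0    3    0    3
   P3   0   -3    0   -3    0

Candidate y = [3, 3, 3, 1]; check y·C column-wise:
  col t0: 3·-3 + 3·3 + 3·0 + 1·0 = 0
  col t1: 3·1 + 3·0 + 3·0 + 1·-3 = 0
  col t2: 3·-3 + 3·0 + 3·3 + 1·0 = 0
  col t3: 3·3 + 3·-2 + 3·0 + 1·-3 = 0
  col t4: 3·0 + 3·-3 + 3·3 + 1·0 = 0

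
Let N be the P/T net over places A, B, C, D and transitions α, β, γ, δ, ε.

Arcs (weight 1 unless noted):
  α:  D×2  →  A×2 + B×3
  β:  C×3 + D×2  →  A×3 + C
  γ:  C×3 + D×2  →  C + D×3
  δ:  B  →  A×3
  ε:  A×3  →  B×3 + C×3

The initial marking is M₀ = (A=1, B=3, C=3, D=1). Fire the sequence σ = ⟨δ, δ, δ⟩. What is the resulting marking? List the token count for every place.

step 1: fire δ:  (A=1, B=3, C=3, D=1) → (A=4, B=2, C=3, D=1)
step 2: fire δ:  (A=4, B=2, C=3, D=1) → (A=7, B=1, C=3, D=1)
step 3: fire δ:  (A=7, B=1, C=3, D=1) → (A=10, B=0, C=3, D=1)

(A=10, B=0, C=3, D=1)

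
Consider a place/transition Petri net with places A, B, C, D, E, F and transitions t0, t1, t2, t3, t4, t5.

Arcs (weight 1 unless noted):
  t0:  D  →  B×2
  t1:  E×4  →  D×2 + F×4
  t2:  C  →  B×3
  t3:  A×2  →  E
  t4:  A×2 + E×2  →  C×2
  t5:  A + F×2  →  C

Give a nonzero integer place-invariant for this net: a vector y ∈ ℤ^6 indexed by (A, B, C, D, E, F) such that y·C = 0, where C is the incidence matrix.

y = (A:1, B:1, C:3, D:2, E:2, F:1)

Incidence matrix C (rows=places, cols=transitions):
       t0   t1   t2   t3   t4   t5
    A   0    0    0   -2   -2   -1
    B   2    0    3    0    0    0
    C   0    0   -1    0    2    1
    D  -1    2    0    0    0    0
    E   0   -4    0    1   -2    0
    F   0    4    0    0    0   -2

Candidate y = [1, 1, 3, 2, 2, 1]; check y·C column-wise:
  col t0: 1·0 + 1·2 + 3·0 + 2·-1 + 2·0 + 1·0 = 0
  col t1: 1·0 + 1·0 + 3·0 + 2·2 + 2·-4 + 1·4 = 0
  col t2: 1·0 + 1·3 + 3·-1 + 2·0 + 2·0 + 1·0 = 0
  col t3: 1·-2 + 1·0 + 3·0 + 2·0 + 2·1 + 1·0 = 0
  col t4: 1·-2 + 1·0 + 3·2 + 2·0 + 2·-2 + 1·0 = 0
  col t5: 1·-1 + 1·0 + 3·1 + 2·0 + 2·0 + 1·-2 = 0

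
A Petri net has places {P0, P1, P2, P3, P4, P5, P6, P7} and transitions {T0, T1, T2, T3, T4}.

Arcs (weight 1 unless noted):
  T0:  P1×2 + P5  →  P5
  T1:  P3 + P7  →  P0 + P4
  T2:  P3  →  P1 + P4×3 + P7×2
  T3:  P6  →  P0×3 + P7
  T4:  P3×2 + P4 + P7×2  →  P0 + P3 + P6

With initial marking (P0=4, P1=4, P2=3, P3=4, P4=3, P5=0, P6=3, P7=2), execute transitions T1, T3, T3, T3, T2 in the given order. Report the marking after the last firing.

(P0=14, P1=5, P2=3, P3=2, P4=7, P5=0, P6=0, P7=6)

step 1: fire T1:  (P0=4, P1=4, P2=3, P3=4, P4=3, P5=0, P6=3, P7=2) → (P0=5, P1=4, P2=3, P3=3, P4=4, P5=0, P6=3, P7=1)
step 2: fire T3:  (P0=5, P1=4, P2=3, P3=3, P4=4, P5=0, P6=3, P7=1) → (P0=8, P1=4, P2=3, P3=3, P4=4, P5=0, P6=2, P7=2)
step 3: fire T3:  (P0=8, P1=4, P2=3, P3=3, P4=4, P5=0, P6=2, P7=2) → (P0=11, P1=4, P2=3, P3=3, P4=4, P5=0, P6=1, P7=3)
step 4: fire T3:  (P0=11, P1=4, P2=3, P3=3, P4=4, P5=0, P6=1, P7=3) → (P0=14, P1=4, P2=3, P3=3, P4=4, P5=0, P6=0, P7=4)
step 5: fire T2:  (P0=14, P1=4, P2=3, P3=3, P4=4, P5=0, P6=0, P7=4) → (P0=14, P1=5, P2=3, P3=2, P4=7, P5=0, P6=0, P7=6)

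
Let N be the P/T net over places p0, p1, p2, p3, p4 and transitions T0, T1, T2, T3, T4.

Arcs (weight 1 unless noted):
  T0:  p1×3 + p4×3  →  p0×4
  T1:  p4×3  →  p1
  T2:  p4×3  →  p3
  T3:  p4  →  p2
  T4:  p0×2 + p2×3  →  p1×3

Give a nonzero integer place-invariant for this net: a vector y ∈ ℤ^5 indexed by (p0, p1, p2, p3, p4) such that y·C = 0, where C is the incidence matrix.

Incidence matrix C (rows=places, cols=transitions):
       T0   T1   T2   T3   T4
   p0   4    0    0    0   -2
   p1  -3    1    0    0    3
   p2   0    0    0    1   -3
   p3   0    0    1    0    0
   p4  -3   -3   -3   -1    0

Candidate y = [3, 3, 1, 3, 1]; check y·C column-wise:
  col T0: 3·4 + 3·-3 + 1·0 + 3·0 + 1·-3 = 0
  col T1: 3·0 + 3·1 + 1·0 + 3·0 + 1·-3 = 0
  col T2: 3·0 + 3·0 + 1·0 + 3·1 + 1·-3 = 0
  col T3: 3·0 + 3·0 + 1·1 + 3·0 + 1·-1 = 0
  col T4: 3·-2 + 3·3 + 1·-3 + 3·0 + 1·0 = 0

y = (p0:3, p1:3, p2:1, p3:3, p4:1)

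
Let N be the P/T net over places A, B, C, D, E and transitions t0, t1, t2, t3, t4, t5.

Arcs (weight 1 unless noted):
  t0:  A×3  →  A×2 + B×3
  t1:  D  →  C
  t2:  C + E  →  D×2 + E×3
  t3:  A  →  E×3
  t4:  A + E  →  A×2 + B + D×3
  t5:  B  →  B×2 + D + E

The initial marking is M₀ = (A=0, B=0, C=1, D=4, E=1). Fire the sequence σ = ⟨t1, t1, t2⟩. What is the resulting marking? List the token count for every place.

step 1: fire t1:  (A=0, B=0, C=1, D=4, E=1) → (A=0, B=0, C=2, D=3, E=1)
step 2: fire t1:  (A=0, B=0, C=2, D=3, E=1) → (A=0, B=0, C=3, D=2, E=1)
step 3: fire t2:  (A=0, B=0, C=3, D=2, E=1) → (A=0, B=0, C=2, D=4, E=3)

(A=0, B=0, C=2, D=4, E=3)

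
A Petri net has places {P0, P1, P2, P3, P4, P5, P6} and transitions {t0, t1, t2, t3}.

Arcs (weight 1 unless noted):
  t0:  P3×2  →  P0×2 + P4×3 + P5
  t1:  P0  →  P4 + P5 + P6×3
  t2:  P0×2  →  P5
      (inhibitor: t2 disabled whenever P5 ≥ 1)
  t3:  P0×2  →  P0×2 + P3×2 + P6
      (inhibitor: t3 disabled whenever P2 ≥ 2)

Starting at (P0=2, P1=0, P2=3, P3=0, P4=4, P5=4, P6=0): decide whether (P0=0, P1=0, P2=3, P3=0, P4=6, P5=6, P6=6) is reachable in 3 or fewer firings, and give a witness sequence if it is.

YES — reachable via ⟨t1, t1⟩ (2 firings)

step 1: fire t1:  (P0=2, P1=0, P2=3, P3=0, P4=4, P5=4, P6=0) → (P0=1, P1=0, P2=3, P3=0, P4=5, P5=5, P6=3)
step 2: fire t1:  (P0=1, P1=0, P2=3, P3=0, P4=5, P5=5, P6=3) → (P0=0, P1=0, P2=3, P3=0, P4=6, P5=6, P6=6)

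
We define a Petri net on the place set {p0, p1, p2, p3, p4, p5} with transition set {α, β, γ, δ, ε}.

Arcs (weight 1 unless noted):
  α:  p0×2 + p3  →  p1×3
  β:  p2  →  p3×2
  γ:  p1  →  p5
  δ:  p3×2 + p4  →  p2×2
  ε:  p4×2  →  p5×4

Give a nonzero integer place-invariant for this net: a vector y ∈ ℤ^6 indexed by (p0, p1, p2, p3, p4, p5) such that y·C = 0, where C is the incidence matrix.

Incidence matrix C (rows=places, cols=transitions):
        α    β    γ    δ    ε
   p0  -2    0    0    0    0
   p1   3    0   -1    0    0
   p2   0   -1    0    2    0
   p3  -1    2    0   -2    0
   p4   0    0    0   -1   -2
   p5   0    0    1    0    4

Candidate y = [1, 1, 2, 1, 2, 1]; check y·C column-wise:
  col α: 1·-2 + 1·3 + 2·0 + 1·-1 + 2·0 + 1·0 = 0
  col β: 1·0 + 1·0 + 2·-1 + 1·2 + 2·0 + 1·0 = 0
  col γ: 1·0 + 1·-1 + 2·0 + 1·0 + 2·0 + 1·1 = 0
  col δ: 1·0 + 1·0 + 2·2 + 1·-2 + 2·-1 + 1·0 = 0
  col ε: 1·0 + 1·0 + 2·0 + 1·0 + 2·-2 + 1·4 = 0

y = (p0:1, p1:1, p2:2, p3:1, p4:2, p5:1)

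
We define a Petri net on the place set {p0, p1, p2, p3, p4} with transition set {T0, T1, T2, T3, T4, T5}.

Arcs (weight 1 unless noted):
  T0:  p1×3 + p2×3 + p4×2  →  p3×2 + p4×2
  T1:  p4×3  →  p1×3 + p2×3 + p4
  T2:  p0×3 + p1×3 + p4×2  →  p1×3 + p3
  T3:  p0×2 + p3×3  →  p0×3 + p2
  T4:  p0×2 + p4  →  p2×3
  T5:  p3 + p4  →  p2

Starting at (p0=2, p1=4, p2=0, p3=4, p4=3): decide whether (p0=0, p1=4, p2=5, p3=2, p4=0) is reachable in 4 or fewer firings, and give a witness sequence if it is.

YES — reachable via ⟨T4, T5, T5⟩ (3 firings)

step 1: fire T4:  (p0=2, p1=4, p2=0, p3=4, p4=3) → (p0=0, p1=4, p2=3, p3=4, p4=2)
step 2: fire T5:  (p0=0, p1=4, p2=3, p3=4, p4=2) → (p0=0, p1=4, p2=4, p3=3, p4=1)
step 3: fire T5:  (p0=0, p1=4, p2=4, p3=3, p4=1) → (p0=0, p1=4, p2=5, p3=2, p4=0)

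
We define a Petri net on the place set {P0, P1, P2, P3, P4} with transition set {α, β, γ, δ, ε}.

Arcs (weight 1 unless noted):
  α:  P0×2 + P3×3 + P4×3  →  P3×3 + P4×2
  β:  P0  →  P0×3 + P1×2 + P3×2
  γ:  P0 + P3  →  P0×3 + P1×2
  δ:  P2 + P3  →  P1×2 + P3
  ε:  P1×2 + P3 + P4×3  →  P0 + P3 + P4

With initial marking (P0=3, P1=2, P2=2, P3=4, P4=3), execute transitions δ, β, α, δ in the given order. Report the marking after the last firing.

(P0=3, P1=8, P2=0, P3=6, P4=2)

step 1: fire δ:  (P0=3, P1=2, P2=2, P3=4, P4=3) → (P0=3, P1=4, P2=1, P3=4, P4=3)
step 2: fire β:  (P0=3, P1=4, P2=1, P3=4, P4=3) → (P0=5, P1=6, P2=1, P3=6, P4=3)
step 3: fire α:  (P0=5, P1=6, P2=1, P3=6, P4=3) → (P0=3, P1=6, P2=1, P3=6, P4=2)
step 4: fire δ:  (P0=3, P1=6, P2=1, P3=6, P4=2) → (P0=3, P1=8, P2=0, P3=6, P4=2)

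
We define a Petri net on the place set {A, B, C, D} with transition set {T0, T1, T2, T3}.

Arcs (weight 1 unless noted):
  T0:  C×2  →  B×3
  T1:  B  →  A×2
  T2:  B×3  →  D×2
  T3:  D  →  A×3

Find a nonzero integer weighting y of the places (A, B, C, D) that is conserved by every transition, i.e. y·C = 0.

Incidence matrix C (rows=places, cols=transitions):
       T0   T1   T2   T3
    A   0    2    0    3
    B   3   -1   -3    0
    C  -2    0    0    0
    D   0    0    2   -1

Candidate y = [1, 2, 3, 3]; check y·C column-wise:
  col T0: 1·0 + 2·3 + 3·-2 + 3·0 = 0
  col T1: 1·2 + 2·-1 + 3·0 + 3·0 = 0
  col T2: 1·0 + 2·-3 + 3·0 + 3·2 = 0
  col T3: 1·3 + 2·0 + 3·0 + 3·-1 = 0

y = (A:1, B:2, C:3, D:3)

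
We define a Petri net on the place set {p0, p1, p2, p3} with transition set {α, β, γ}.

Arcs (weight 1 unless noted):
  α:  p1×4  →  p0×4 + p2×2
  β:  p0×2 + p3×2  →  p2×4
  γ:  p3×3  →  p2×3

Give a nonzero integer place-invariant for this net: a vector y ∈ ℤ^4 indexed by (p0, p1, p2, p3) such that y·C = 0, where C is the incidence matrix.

Incidence matrix C (rows=places, cols=transitions):
        α    β    γ
   p0   4   -2    0
   p1  -4    0    0
   p2   2    4    3
   p3   0   -2   -3

Candidate y = [2, 3, 2, 2]; check y·C column-wise:
  col α: 2·4 + 3·-4 + 2·2 + 2·0 = 0
  col β: 2·-2 + 3·0 + 2·4 + 2·-2 = 0
  col γ: 2·0 + 3·0 + 2·3 + 2·-3 = 0

y = (p0:2, p1:3, p2:2, p3:2)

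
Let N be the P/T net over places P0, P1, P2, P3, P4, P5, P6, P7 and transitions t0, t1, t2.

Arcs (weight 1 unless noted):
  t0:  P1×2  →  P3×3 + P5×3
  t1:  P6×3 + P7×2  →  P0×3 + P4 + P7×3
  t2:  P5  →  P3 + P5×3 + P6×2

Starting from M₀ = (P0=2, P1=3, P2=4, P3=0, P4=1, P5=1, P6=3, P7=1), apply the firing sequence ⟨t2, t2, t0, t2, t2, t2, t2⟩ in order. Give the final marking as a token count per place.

(P0=2, P1=1, P2=4, P3=9, P4=1, P5=16, P6=15, P7=1)

step 1: fire t2:  (P0=2, P1=3, P2=4, P3=0, P4=1, P5=1, P6=3, P7=1) → (P0=2, P1=3, P2=4, P3=1, P4=1, P5=3, P6=5, P7=1)
step 2: fire t2:  (P0=2, P1=3, P2=4, P3=1, P4=1, P5=3, P6=5, P7=1) → (P0=2, P1=3, P2=4, P3=2, P4=1, P5=5, P6=7, P7=1)
step 3: fire t0:  (P0=2, P1=3, P2=4, P3=2, P4=1, P5=5, P6=7, P7=1) → (P0=2, P1=1, P2=4, P3=5, P4=1, P5=8, P6=7, P7=1)
step 4: fire t2:  (P0=2, P1=1, P2=4, P3=5, P4=1, P5=8, P6=7, P7=1) → (P0=2, P1=1, P2=4, P3=6, P4=1, P5=10, P6=9, P7=1)
step 5: fire t2:  (P0=2, P1=1, P2=4, P3=6, P4=1, P5=10, P6=9, P7=1) → (P0=2, P1=1, P2=4, P3=7, P4=1, P5=12, P6=11, P7=1)
step 6: fire t2:  (P0=2, P1=1, P2=4, P3=7, P4=1, P5=12, P6=11, P7=1) → (P0=2, P1=1, P2=4, P3=8, P4=1, P5=14, P6=13, P7=1)
step 7: fire t2:  (P0=2, P1=1, P2=4, P3=8, P4=1, P5=14, P6=13, P7=1) → (P0=2, P1=1, P2=4, P3=9, P4=1, P5=16, P6=15, P7=1)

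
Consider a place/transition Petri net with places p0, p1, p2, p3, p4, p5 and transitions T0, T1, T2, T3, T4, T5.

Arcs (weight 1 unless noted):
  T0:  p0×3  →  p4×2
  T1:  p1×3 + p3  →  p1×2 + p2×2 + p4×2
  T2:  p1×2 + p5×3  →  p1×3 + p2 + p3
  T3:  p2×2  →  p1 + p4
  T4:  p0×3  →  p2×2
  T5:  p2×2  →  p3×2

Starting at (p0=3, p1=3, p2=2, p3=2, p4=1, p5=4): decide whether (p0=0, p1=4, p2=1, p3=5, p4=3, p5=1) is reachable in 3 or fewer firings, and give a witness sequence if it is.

step 1: fire T0:  (p0=3, p1=3, p2=2, p3=2, p4=1, p5=4) → (p0=0, p1=3, p2=2, p3=2, p4=3, p5=4)
step 2: fire T2:  (p0=0, p1=3, p2=2, p3=2, p4=3, p5=4) → (p0=0, p1=4, p2=3, p3=3, p4=3, p5=1)
step 3: fire T5:  (p0=0, p1=4, p2=3, p3=3, p4=3, p5=1) → (p0=0, p1=4, p2=1, p3=5, p4=3, p5=1)

YES — reachable via ⟨T0, T2, T5⟩ (3 firings)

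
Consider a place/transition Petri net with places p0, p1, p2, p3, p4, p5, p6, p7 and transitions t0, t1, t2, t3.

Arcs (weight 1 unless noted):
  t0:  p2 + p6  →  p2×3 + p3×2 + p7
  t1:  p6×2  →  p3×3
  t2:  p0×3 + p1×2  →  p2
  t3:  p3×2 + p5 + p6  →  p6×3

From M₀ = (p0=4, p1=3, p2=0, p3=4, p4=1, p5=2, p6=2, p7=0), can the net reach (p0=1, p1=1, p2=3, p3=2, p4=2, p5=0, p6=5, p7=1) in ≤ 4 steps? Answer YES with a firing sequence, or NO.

NO — not reachable within 4 firings

depth 0: 1 marking
depth 1: 4 markings reached so far
depth 2: 9 markings reached so far
depth 3: 15 markings reached so far
depth 4: 21 markings reached so far
target is not among the 21 markings reachable within 4 steps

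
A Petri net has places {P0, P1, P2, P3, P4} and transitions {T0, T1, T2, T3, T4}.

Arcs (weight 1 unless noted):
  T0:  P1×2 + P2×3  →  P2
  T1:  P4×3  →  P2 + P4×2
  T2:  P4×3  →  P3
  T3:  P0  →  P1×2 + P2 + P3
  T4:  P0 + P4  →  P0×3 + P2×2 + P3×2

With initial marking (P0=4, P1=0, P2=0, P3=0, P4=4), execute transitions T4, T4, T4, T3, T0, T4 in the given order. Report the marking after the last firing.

(P0=11, P1=0, P2=7, P3=9, P4=0)

step 1: fire T4:  (P0=4, P1=0, P2=0, P3=0, P4=4) → (P0=6, P1=0, P2=2, P3=2, P4=3)
step 2: fire T4:  (P0=6, P1=0, P2=2, P3=2, P4=3) → (P0=8, P1=0, P2=4, P3=4, P4=2)
step 3: fire T4:  (P0=8, P1=0, P2=4, P3=4, P4=2) → (P0=10, P1=0, P2=6, P3=6, P4=1)
step 4: fire T3:  (P0=10, P1=0, P2=6, P3=6, P4=1) → (P0=9, P1=2, P2=7, P3=7, P4=1)
step 5: fire T0:  (P0=9, P1=2, P2=7, P3=7, P4=1) → (P0=9, P1=0, P2=5, P3=7, P4=1)
step 6: fire T4:  (P0=9, P1=0, P2=5, P3=7, P4=1) → (P0=11, P1=0, P2=7, P3=9, P4=0)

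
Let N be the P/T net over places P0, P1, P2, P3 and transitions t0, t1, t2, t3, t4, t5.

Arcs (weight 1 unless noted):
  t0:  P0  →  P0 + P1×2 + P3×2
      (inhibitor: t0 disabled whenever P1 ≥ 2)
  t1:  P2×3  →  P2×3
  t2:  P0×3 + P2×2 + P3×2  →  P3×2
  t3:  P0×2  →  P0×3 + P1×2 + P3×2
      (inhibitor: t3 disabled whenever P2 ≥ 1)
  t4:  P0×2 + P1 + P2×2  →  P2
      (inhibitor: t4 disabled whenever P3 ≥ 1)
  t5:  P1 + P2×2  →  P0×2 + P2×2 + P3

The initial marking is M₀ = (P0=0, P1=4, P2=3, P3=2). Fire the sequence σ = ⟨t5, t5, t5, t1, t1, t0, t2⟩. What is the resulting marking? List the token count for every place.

(P0=3, P1=3, P2=1, P3=7)

step 1: fire t5:  (P0=0, P1=4, P2=3, P3=2) → (P0=2, P1=3, P2=3, P3=3)
step 2: fire t5:  (P0=2, P1=3, P2=3, P3=3) → (P0=4, P1=2, P2=3, P3=4)
step 3: fire t5:  (P0=4, P1=2, P2=3, P3=4) → (P0=6, P1=1, P2=3, P3=5)
step 4: fire t1:  (P0=6, P1=1, P2=3, P3=5) → (P0=6, P1=1, P2=3, P3=5)
step 5: fire t1:  (P0=6, P1=1, P2=3, P3=5) → (P0=6, P1=1, P2=3, P3=5)
step 6: fire t0:  (P0=6, P1=1, P2=3, P3=5) → (P0=6, P1=3, P2=3, P3=7)
step 7: fire t2:  (P0=6, P1=3, P2=3, P3=7) → (P0=3, P1=3, P2=1, P3=7)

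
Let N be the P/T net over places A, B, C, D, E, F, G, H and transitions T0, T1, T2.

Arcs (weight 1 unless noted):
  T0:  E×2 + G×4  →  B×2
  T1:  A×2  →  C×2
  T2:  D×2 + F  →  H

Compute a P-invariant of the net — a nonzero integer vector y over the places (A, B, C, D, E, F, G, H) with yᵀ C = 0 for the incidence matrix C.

Incidence matrix C (rows=places, cols=transitions):
       T0   T1   T2
    A   0   -2    0
    B   2    0    0
    C   0    2    0
    D   0    0   -2
    E  -2    0    0
    F   0    0   -1
    G  -4    0    0
    H   0    0    1

Candidate y = [1, 0, 1, 0, 0, 0, 0, 0]; check y·C column-wise:
  col T0: 1·0 + 0·2 + 1·0 + 0·-2 + 0·-4 = 0
  col T1: 1·-2 + 1·2 = 0
  col T2: 1·0 + 1·0 + 0·-2 + 0·-1 + 0·1 = 0

y = (A:1, B:0, C:1, D:0, E:0, F:0, G:0, H:0)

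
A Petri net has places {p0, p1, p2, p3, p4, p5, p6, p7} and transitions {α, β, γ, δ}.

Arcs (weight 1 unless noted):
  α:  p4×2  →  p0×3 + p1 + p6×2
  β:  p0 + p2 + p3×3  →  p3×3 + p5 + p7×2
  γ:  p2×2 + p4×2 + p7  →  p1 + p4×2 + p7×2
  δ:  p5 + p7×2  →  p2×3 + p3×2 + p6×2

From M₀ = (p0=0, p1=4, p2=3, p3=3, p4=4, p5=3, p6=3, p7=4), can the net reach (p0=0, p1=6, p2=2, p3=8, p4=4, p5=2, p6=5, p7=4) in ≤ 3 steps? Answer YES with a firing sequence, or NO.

NO — not reachable within 3 firings

depth 0: 1 marking
depth 1: 4 markings reached so far
depth 2: 10 markings reached so far
depth 3: 20 markings reached so far
target is not among the 20 markings reachable within 3 steps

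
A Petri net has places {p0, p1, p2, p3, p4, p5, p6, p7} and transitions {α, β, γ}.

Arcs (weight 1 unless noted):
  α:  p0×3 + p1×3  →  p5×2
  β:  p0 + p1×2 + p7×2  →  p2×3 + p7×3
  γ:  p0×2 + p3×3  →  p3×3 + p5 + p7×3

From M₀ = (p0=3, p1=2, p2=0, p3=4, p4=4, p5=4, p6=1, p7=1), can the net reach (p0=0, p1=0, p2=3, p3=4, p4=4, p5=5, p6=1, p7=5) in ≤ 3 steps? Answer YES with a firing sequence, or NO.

step 1: fire γ:  (p0=3, p1=2, p2=0, p3=4, p4=4, p5=4, p6=1, p7=1) → (p0=1, p1=2, p2=0, p3=4, p4=4, p5=5, p6=1, p7=4)
step 2: fire β:  (p0=1, p1=2, p2=0, p3=4, p4=4, p5=5, p6=1, p7=4) → (p0=0, p1=0, p2=3, p3=4, p4=4, p5=5, p6=1, p7=5)

YES — reachable via ⟨γ, β⟩ (2 firings)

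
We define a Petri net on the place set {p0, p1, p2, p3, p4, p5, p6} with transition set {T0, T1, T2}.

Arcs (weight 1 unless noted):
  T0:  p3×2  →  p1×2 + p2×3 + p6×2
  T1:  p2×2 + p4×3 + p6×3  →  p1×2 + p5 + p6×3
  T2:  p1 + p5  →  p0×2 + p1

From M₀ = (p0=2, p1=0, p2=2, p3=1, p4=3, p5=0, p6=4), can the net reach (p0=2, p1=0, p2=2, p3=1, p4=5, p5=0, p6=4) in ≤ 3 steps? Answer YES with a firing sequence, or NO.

NO — not reachable within 3 firings

depth 0: 1 marking
depth 1: 2 markings reached so far
depth 2: 3 markings reached so far
depth 3: 3 markings reached so far
(frontier empty at depth 3; search complete)
target is not among the 3 markings reachable within 3 steps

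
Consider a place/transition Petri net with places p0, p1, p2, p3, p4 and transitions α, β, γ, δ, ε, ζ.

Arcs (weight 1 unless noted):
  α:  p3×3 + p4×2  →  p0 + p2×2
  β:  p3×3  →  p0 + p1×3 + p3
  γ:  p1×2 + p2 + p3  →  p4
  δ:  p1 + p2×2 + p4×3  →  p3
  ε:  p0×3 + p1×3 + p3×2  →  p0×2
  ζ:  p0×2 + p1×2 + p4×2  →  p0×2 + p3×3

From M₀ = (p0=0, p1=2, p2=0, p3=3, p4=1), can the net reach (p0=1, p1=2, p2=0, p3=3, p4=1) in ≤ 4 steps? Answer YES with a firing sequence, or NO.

NO — not reachable within 4 firings

depth 0: 1 marking
depth 1: 2 markings reached so far
depth 2: 2 markings reached so far
(frontier empty at depth 2; search complete)
target is not among the 2 markings reachable within 4 steps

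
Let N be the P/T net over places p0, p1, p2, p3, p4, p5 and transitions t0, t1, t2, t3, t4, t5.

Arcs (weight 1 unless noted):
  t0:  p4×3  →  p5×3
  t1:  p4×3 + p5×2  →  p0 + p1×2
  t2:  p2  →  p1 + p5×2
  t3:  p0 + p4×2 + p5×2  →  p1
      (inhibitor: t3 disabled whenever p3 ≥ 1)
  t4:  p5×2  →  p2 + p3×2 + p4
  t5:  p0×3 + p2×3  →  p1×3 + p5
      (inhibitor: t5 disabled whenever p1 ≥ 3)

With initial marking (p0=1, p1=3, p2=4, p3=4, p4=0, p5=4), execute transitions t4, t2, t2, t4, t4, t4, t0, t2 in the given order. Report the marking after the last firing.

step 1: fire t4:  (p0=1, p1=3, p2=4, p3=4, p4=0, p5=4) → (p0=1, p1=3, p2=5, p3=6, p4=1, p5=2)
step 2: fire t2:  (p0=1, p1=3, p2=5, p3=6, p4=1, p5=2) → (p0=1, p1=4, p2=4, p3=6, p4=1, p5=4)
step 3: fire t2:  (p0=1, p1=4, p2=4, p3=6, p4=1, p5=4) → (p0=1, p1=5, p2=3, p3=6, p4=1, p5=6)
step 4: fire t4:  (p0=1, p1=5, p2=3, p3=6, p4=1, p5=6) → (p0=1, p1=5, p2=4, p3=8, p4=2, p5=4)
step 5: fire t4:  (p0=1, p1=5, p2=4, p3=8, p4=2, p5=4) → (p0=1, p1=5, p2=5, p3=10, p4=3, p5=2)
step 6: fire t4:  (p0=1, p1=5, p2=5, p3=10, p4=3, p5=2) → (p0=1, p1=5, p2=6, p3=12, p4=4, p5=0)
step 7: fire t0:  (p0=1, p1=5, p2=6, p3=12, p4=4, p5=0) → (p0=1, p1=5, p2=6, p3=12, p4=1, p5=3)
step 8: fire t2:  (p0=1, p1=5, p2=6, p3=12, p4=1, p5=3) → (p0=1, p1=6, p2=5, p3=12, p4=1, p5=5)

(p0=1, p1=6, p2=5, p3=12, p4=1, p5=5)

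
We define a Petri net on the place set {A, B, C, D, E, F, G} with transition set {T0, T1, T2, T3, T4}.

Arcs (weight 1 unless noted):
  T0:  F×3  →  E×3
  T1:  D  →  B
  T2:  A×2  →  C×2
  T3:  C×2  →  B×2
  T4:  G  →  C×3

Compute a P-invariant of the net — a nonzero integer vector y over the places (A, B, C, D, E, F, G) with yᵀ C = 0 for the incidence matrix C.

y = (A:0, B:0, C:0, D:0, E:1, F:1, G:0)

Incidence matrix C (rows=places, cols=transitions):
       T0   T1   T2   T3   T4
    A   0    0   -2    0    0
    B   0    1    0    2    0
    C   0    0    2   -2    3
    D   0   -1    0    0    0
    E   3    0    0    0    0
    F  -3    0    0    0    0
    G   0    0    0    0   -1

Candidate y = [0, 0, 0, 0, 1, 1, 0]; check y·C column-wise:
  col T0: 1·3 + 1·-3 = 0
  col T1: 0·1 + 0·-1 + 1·0 + 1·0 = 0
  col T2: 0·-2 + 0·2 + 1·0 + 1·0 = 0
  col T3: 0·2 + 0·-2 + 1·0 + 1·0 = 0
  col T4: 0·3 + 1·0 + 1·0 + 0·-1 = 0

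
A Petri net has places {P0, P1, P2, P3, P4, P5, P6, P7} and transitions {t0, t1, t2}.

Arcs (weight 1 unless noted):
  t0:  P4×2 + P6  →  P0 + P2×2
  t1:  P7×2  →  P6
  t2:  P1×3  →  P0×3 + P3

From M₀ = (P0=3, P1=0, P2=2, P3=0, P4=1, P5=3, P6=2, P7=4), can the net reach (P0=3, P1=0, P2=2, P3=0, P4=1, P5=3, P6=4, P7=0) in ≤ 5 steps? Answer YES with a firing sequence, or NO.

YES — reachable via ⟨t1, t1⟩ (2 firings)

step 1: fire t1:  (P0=3, P1=0, P2=2, P3=0, P4=1, P5=3, P6=2, P7=4) → (P0=3, P1=0, P2=2, P3=0, P4=1, P5=3, P6=3, P7=2)
step 2: fire t1:  (P0=3, P1=0, P2=2, P3=0, P4=1, P5=3, P6=3, P7=2) → (P0=3, P1=0, P2=2, P3=0, P4=1, P5=3, P6=4, P7=0)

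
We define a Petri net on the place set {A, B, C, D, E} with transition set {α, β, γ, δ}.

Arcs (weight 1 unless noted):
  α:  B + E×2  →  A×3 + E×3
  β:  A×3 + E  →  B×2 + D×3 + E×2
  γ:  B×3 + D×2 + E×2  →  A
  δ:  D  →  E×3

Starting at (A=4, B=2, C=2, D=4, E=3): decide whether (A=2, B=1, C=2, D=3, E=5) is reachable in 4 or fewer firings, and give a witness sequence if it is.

depth 0: 1 marking
depth 1: 4 markings reached so far
depth 2: 10 markings reached so far
depth 3: 19 markings reached so far
depth 4: 31 markings reached so far
target is not among the 31 markings reachable within 4 steps

NO — not reachable within 4 firings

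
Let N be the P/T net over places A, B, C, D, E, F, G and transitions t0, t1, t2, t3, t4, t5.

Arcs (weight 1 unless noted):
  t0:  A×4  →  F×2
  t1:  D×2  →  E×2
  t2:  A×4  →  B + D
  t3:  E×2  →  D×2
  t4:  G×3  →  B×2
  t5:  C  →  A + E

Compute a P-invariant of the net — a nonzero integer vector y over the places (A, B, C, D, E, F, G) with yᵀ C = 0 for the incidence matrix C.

y = (A:1, B:0, C:5, D:4, E:4, F:2, G:0)

Incidence matrix C (rows=places, cols=transitions):
       t0   t1   t2   t3   t4   t5
    A  -4    0   -4    0    0    1
    B   0    0    1    0    2    0
    C   0    0    0    0    0   -1
    D   0   -2    1    2    0    0
    E   0    2    0   -2    0    1
    F   2    0    0    0    0    0
    G   0    0    0    0   -3    0

Candidate y = [1, 0, 5, 4, 4, 2, 0]; check y·C column-wise:
  col t0: 1·-4 + 5·0 + 4·0 + 4·0 + 2·2 = 0
  col t1: 1·0 + 5·0 + 4·-2 + 4·2 + 2·0 = 0
  col t2: 1·-4 + 0·1 + 5·0 + 4·1 + 4·0 + 2·0 = 0
  col t3: 1·0 + 5·0 + 4·2 + 4·-2 + 2·0 = 0
  col t4: 1·0 + 0·2 + 5·0 + 4·0 + 4·0 + 2·0 + 0·-3 = 0
  col t5: 1·1 + 5·-1 + 4·0 + 4·1 + 2·0 = 0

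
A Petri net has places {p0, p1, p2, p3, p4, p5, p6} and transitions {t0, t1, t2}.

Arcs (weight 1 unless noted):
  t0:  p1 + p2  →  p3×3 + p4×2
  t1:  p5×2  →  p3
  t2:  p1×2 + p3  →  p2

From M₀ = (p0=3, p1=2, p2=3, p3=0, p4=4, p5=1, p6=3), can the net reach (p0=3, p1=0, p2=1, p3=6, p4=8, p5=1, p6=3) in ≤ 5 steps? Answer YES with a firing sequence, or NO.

step 1: fire t0:  (p0=3, p1=2, p2=3, p3=0, p4=4, p5=1, p6=3) → (p0=3, p1=1, p2=2, p3=3, p4=6, p5=1, p6=3)
step 2: fire t0:  (p0=3, p1=1, p2=2, p3=3, p4=6, p5=1, p6=3) → (p0=3, p1=0, p2=1, p3=6, p4=8, p5=1, p6=3)

YES — reachable via ⟨t0, t0⟩ (2 firings)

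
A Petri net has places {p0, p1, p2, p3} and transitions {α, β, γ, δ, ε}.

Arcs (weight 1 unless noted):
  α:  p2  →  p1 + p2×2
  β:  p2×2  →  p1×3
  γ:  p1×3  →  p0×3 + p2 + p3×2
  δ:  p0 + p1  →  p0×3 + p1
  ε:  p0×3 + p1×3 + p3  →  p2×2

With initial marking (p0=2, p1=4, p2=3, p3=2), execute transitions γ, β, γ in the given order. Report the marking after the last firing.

(p0=8, p1=1, p2=3, p3=6)

step 1: fire γ:  (p0=2, p1=4, p2=3, p3=2) → (p0=5, p1=1, p2=4, p3=4)
step 2: fire β:  (p0=5, p1=1, p2=4, p3=4) → (p0=5, p1=4, p2=2, p3=4)
step 3: fire γ:  (p0=5, p1=4, p2=2, p3=4) → (p0=8, p1=1, p2=3, p3=6)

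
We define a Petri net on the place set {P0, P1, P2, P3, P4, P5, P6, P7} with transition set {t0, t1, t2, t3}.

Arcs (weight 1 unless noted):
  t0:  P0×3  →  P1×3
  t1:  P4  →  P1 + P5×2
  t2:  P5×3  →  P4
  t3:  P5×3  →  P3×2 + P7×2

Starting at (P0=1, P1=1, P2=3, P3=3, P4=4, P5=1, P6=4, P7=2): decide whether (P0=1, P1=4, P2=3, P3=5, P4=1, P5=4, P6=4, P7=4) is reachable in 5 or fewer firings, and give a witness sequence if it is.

step 1: fire t1:  (P0=1, P1=1, P2=3, P3=3, P4=4, P5=1, P6=4, P7=2) → (P0=1, P1=2, P2=3, P3=3, P4=3, P5=3, P6=4, P7=2)
step 2: fire t1:  (P0=1, P1=2, P2=3, P3=3, P4=3, P5=3, P6=4, P7=2) → (P0=1, P1=3, P2=3, P3=3, P4=2, P5=5, P6=4, P7=2)
step 3: fire t1:  (P0=1, P1=3, P2=3, P3=3, P4=2, P5=5, P6=4, P7=2) → (P0=1, P1=4, P2=3, P3=3, P4=1, P5=7, P6=4, P7=2)
step 4: fire t3:  (P0=1, P1=4, P2=3, P3=3, P4=1, P5=7, P6=4, P7=2) → (P0=1, P1=4, P2=3, P3=5, P4=1, P5=4, P6=4, P7=4)

YES — reachable via ⟨t1, t1, t1, t3⟩ (4 firings)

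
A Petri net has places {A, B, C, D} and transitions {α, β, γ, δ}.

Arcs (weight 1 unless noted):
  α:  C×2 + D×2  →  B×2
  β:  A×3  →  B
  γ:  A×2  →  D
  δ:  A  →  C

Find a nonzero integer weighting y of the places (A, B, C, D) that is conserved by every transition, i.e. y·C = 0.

y = (A:1, B:3, C:1, D:2)

Incidence matrix C (rows=places, cols=transitions):
        α    β    γ    δ
    A   0   -3   -2   -1
    B   2    1    0    0
    C  -2    0    0    1
    D  -2    0    1    0

Candidate y = [1, 3, 1, 2]; check y·C column-wise:
  col α: 1·0 + 3·2 + 1·-2 + 2·-2 = 0
  col β: 1·-3 + 3·1 + 1·0 + 2·0 = 0
  col γ: 1·-2 + 3·0 + 1·0 + 2·1 = 0
  col δ: 1·-1 + 3·0 + 1·1 + 2·0 = 0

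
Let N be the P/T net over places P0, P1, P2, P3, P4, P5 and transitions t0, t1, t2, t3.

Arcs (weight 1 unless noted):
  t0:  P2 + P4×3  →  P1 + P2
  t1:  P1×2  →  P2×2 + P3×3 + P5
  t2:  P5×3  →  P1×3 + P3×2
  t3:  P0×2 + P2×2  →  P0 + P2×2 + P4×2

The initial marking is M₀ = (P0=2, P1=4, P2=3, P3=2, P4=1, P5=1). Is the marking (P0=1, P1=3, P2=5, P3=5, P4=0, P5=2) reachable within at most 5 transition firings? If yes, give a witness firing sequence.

step 1: fire t1:  (P0=2, P1=4, P2=3, P3=2, P4=1, P5=1) → (P0=2, P1=2, P2=5, P3=5, P4=1, P5=2)
step 2: fire t3:  (P0=2, P1=2, P2=5, P3=5, P4=1, P5=2) → (P0=1, P1=2, P2=5, P3=5, P4=3, P5=2)
step 3: fire t0:  (P0=1, P1=2, P2=5, P3=5, P4=3, P5=2) → (P0=1, P1=3, P2=5, P3=5, P4=0, P5=2)

YES — reachable via ⟨t1, t3, t0⟩ (3 firings)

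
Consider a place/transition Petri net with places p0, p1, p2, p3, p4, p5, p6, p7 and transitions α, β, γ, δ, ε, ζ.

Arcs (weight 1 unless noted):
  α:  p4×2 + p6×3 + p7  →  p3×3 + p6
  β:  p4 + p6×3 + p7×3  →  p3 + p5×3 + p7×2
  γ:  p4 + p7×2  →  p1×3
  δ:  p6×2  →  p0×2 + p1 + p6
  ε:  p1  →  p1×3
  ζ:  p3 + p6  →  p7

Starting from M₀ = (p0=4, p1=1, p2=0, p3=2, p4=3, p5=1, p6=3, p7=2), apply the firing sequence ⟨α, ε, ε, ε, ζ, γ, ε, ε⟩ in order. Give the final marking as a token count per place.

(p0=4, p1=14, p2=0, p3=4, p4=0, p5=1, p6=0, p7=0)

step 1: fire α:  (p0=4, p1=1, p2=0, p3=2, p4=3, p5=1, p6=3, p7=2) → (p0=4, p1=1, p2=0, p3=5, p4=1, p5=1, p6=1, p7=1)
step 2: fire ε:  (p0=4, p1=1, p2=0, p3=5, p4=1, p5=1, p6=1, p7=1) → (p0=4, p1=3, p2=0, p3=5, p4=1, p5=1, p6=1, p7=1)
step 3: fire ε:  (p0=4, p1=3, p2=0, p3=5, p4=1, p5=1, p6=1, p7=1) → (p0=4, p1=5, p2=0, p3=5, p4=1, p5=1, p6=1, p7=1)
step 4: fire ε:  (p0=4, p1=5, p2=0, p3=5, p4=1, p5=1, p6=1, p7=1) → (p0=4, p1=7, p2=0, p3=5, p4=1, p5=1, p6=1, p7=1)
step 5: fire ζ:  (p0=4, p1=7, p2=0, p3=5, p4=1, p5=1, p6=1, p7=1) → (p0=4, p1=7, p2=0, p3=4, p4=1, p5=1, p6=0, p7=2)
step 6: fire γ:  (p0=4, p1=7, p2=0, p3=4, p4=1, p5=1, p6=0, p7=2) → (p0=4, p1=10, p2=0, p3=4, p4=0, p5=1, p6=0, p7=0)
step 7: fire ε:  (p0=4, p1=10, p2=0, p3=4, p4=0, p5=1, p6=0, p7=0) → (p0=4, p1=12, p2=0, p3=4, p4=0, p5=1, p6=0, p7=0)
step 8: fire ε:  (p0=4, p1=12, p2=0, p3=4, p4=0, p5=1, p6=0, p7=0) → (p0=4, p1=14, p2=0, p3=4, p4=0, p5=1, p6=0, p7=0)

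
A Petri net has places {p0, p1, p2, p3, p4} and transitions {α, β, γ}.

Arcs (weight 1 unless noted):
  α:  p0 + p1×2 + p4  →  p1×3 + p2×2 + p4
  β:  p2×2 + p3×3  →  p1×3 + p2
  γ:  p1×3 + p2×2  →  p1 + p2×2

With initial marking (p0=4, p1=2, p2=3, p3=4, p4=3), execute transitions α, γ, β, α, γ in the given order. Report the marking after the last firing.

(p0=2, p1=3, p2=6, p3=1, p4=3)

step 1: fire α:  (p0=4, p1=2, p2=3, p3=4, p4=3) → (p0=3, p1=3, p2=5, p3=4, p4=3)
step 2: fire γ:  (p0=3, p1=3, p2=5, p3=4, p4=3) → (p0=3, p1=1, p2=5, p3=4, p4=3)
step 3: fire β:  (p0=3, p1=1, p2=5, p3=4, p4=3) → (p0=3, p1=4, p2=4, p3=1, p4=3)
step 4: fire α:  (p0=3, p1=4, p2=4, p3=1, p4=3) → (p0=2, p1=5, p2=6, p3=1, p4=3)
step 5: fire γ:  (p0=2, p1=5, p2=6, p3=1, p4=3) → (p0=2, p1=3, p2=6, p3=1, p4=3)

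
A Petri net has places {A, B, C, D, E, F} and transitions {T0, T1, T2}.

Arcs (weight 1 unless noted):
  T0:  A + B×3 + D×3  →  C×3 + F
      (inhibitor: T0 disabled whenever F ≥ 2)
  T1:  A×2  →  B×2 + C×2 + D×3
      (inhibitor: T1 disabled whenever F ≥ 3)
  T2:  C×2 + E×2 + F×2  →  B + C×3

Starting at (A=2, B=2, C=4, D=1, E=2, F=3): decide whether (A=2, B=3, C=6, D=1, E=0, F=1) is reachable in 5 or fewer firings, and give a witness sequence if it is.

depth 0: 1 marking
depth 1: 2 markings reached so far
depth 2: 3 markings reached so far
depth 3: 3 markings reached so far
(frontier empty at depth 3; search complete)
target is not among the 3 markings reachable within 5 steps

NO — not reachable within 5 firings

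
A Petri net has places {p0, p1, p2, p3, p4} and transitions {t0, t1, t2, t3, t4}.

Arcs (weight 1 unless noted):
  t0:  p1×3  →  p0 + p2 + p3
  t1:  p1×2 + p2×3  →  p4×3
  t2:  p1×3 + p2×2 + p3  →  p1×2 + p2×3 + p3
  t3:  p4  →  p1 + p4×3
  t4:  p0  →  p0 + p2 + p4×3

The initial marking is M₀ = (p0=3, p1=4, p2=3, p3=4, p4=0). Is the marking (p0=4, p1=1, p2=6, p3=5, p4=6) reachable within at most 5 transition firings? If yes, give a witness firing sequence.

YES — reachable via ⟨t0, t4, t4⟩ (3 firings)

step 1: fire t0:  (p0=3, p1=4, p2=3, p3=4, p4=0) → (p0=4, p1=1, p2=4, p3=5, p4=0)
step 2: fire t4:  (p0=4, p1=1, p2=4, p3=5, p4=0) → (p0=4, p1=1, p2=5, p3=5, p4=3)
step 3: fire t4:  (p0=4, p1=1, p2=5, p3=5, p4=3) → (p0=4, p1=1, p2=6, p3=5, p4=6)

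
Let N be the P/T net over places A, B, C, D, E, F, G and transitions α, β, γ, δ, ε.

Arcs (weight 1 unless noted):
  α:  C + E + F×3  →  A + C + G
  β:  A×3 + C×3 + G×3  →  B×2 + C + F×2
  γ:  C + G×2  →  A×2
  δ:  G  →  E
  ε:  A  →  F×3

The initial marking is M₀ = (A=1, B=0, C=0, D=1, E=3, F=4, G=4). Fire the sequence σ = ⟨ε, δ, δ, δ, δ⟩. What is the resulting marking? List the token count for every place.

step 1: fire ε:  (A=1, B=0, C=0, D=1, E=3, F=4, G=4) → (A=0, B=0, C=0, D=1, E=3, F=7, G=4)
step 2: fire δ:  (A=0, B=0, C=0, D=1, E=3, F=7, G=4) → (A=0, B=0, C=0, D=1, E=4, F=7, G=3)
step 3: fire δ:  (A=0, B=0, C=0, D=1, E=4, F=7, G=3) → (A=0, B=0, C=0, D=1, E=5, F=7, G=2)
step 4: fire δ:  (A=0, B=0, C=0, D=1, E=5, F=7, G=2) → (A=0, B=0, C=0, D=1, E=6, F=7, G=1)
step 5: fire δ:  (A=0, B=0, C=0, D=1, E=6, F=7, G=1) → (A=0, B=0, C=0, D=1, E=7, F=7, G=0)

(A=0, B=0, C=0, D=1, E=7, F=7, G=0)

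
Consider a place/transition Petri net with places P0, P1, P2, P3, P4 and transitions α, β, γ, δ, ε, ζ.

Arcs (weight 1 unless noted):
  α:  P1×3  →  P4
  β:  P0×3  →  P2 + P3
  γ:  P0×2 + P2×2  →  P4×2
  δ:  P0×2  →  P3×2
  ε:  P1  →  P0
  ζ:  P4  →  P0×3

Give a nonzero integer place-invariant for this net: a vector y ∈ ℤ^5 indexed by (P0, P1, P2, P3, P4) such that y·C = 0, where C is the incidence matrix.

Incidence matrix C (rows=places, cols=transitions):
        α    β    γ    δ    ε    ζ
   P0   0   -3   -2   -2    1    3
   P1  -3    0    0    0   -1    0
   P2   0    1   -2    0    0    0
   P3   0    1    0    2    0    0
   P4   1    0    2    0    0   -1

Candidate y = [1, 1, 2, 1, 3]; check y·C column-wise:
  col α: 1·0 + 1·-3 + 2·0 + 1·0 + 3·1 = 0
  col β: 1·-3 + 1·0 + 2·1 + 1·1 + 3·0 = 0
  col γ: 1·-2 + 1·0 + 2·-2 + 1·0 + 3·2 = 0
  col δ: 1·-2 + 1·0 + 2·0 + 1·2 + 3·0 = 0
  col ε: 1·1 + 1·-1 + 2·0 + 1·0 + 3·0 = 0
  col ζ: 1·3 + 1·0 + 2·0 + 1·0 + 3·-1 = 0

y = (P0:1, P1:1, P2:2, P3:1, P4:3)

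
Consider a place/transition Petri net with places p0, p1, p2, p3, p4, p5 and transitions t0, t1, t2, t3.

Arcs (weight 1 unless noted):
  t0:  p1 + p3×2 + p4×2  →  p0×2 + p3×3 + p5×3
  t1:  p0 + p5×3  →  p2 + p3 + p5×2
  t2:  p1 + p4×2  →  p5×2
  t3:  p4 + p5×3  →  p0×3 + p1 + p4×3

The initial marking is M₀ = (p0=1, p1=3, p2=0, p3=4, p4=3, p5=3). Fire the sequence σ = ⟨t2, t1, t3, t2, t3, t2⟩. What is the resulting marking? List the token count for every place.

(p0=6, p1=2, p2=1, p3=5, p4=1, p5=2)

step 1: fire t2:  (p0=1, p1=3, p2=0, p3=4, p4=3, p5=3) → (p0=1, p1=2, p2=0, p3=4, p4=1, p5=5)
step 2: fire t1:  (p0=1, p1=2, p2=0, p3=4, p4=1, p5=5) → (p0=0, p1=2, p2=1, p3=5, p4=1, p5=4)
step 3: fire t3:  (p0=0, p1=2, p2=1, p3=5, p4=1, p5=4) → (p0=3, p1=3, p2=1, p3=5, p4=3, p5=1)
step 4: fire t2:  (p0=3, p1=3, p2=1, p3=5, p4=3, p5=1) → (p0=3, p1=2, p2=1, p3=5, p4=1, p5=3)
step 5: fire t3:  (p0=3, p1=2, p2=1, p3=5, p4=1, p5=3) → (p0=6, p1=3, p2=1, p3=5, p4=3, p5=0)
step 6: fire t2:  (p0=6, p1=3, p2=1, p3=5, p4=3, p5=0) → (p0=6, p1=2, p2=1, p3=5, p4=1, p5=2)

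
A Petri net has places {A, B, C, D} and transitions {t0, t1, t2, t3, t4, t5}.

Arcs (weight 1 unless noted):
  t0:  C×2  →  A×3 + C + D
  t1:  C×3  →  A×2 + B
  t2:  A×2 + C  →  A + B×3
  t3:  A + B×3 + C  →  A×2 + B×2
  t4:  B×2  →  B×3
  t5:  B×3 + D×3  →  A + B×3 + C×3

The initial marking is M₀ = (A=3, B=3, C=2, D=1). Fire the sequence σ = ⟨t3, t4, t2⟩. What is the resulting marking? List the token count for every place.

step 1: fire t3:  (A=3, B=3, C=2, D=1) → (A=4, B=2, C=1, D=1)
step 2: fire t4:  (A=4, B=2, C=1, D=1) → (A=4, B=3, C=1, D=1)
step 3: fire t2:  (A=4, B=3, C=1, D=1) → (A=3, B=6, C=0, D=1)

(A=3, B=6, C=0, D=1)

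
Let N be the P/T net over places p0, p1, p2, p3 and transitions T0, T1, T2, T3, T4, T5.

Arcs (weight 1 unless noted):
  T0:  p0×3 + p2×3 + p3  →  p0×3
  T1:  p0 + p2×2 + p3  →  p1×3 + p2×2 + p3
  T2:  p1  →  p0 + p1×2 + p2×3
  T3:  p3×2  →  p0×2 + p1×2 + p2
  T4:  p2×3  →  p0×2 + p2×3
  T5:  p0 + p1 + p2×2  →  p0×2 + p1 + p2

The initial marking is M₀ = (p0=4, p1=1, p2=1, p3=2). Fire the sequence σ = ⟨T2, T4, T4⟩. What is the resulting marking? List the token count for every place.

(p0=9, p1=2, p2=4, p3=2)

step 1: fire T2:  (p0=4, p1=1, p2=1, p3=2) → (p0=5, p1=2, p2=4, p3=2)
step 2: fire T4:  (p0=5, p1=2, p2=4, p3=2) → (p0=7, p1=2, p2=4, p3=2)
step 3: fire T4:  (p0=7, p1=2, p2=4, p3=2) → (p0=9, p1=2, p2=4, p3=2)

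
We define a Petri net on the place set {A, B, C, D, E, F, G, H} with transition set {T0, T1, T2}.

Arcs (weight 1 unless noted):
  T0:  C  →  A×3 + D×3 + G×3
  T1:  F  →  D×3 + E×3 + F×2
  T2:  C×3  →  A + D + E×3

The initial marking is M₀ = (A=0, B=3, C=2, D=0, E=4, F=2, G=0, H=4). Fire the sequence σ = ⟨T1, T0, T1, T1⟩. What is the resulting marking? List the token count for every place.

step 1: fire T1:  (A=0, B=3, C=2, D=0, E=4, F=2, G=0, H=4) → (A=0, B=3, C=2, D=3, E=7, F=3, G=0, H=4)
step 2: fire T0:  (A=0, B=3, C=2, D=3, E=7, F=3, G=0, H=4) → (A=3, B=3, C=1, D=6, E=7, F=3, G=3, H=4)
step 3: fire T1:  (A=3, B=3, C=1, D=6, E=7, F=3, G=3, H=4) → (A=3, B=3, C=1, D=9, E=10, F=4, G=3, H=4)
step 4: fire T1:  (A=3, B=3, C=1, D=9, E=10, F=4, G=3, H=4) → (A=3, B=3, C=1, D=12, E=13, F=5, G=3, H=4)

(A=3, B=3, C=1, D=12, E=13, F=5, G=3, H=4)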